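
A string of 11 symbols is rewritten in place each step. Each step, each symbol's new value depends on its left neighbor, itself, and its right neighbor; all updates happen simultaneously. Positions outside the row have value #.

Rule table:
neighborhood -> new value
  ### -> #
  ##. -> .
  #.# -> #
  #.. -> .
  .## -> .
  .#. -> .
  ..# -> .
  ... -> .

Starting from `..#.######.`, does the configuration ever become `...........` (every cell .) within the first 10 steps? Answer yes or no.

yes

...#.####.#
....#.##.#.
.....#..#.#
.........#.
..........#
...........
all cells are . at step 6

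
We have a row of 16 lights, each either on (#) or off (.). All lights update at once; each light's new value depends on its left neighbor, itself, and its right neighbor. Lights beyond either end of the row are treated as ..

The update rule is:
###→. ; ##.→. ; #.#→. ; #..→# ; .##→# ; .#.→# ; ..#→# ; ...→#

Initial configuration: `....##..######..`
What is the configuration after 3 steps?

#####.###.....##
#.....#..######.
##########.....#

##########.....#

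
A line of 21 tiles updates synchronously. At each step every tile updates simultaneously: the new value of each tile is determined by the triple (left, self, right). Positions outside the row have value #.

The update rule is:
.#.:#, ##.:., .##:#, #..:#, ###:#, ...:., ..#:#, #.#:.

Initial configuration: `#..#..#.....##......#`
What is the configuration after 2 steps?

.#######...##.#....##
.######.#.##..##..###

.######.#.##..##..###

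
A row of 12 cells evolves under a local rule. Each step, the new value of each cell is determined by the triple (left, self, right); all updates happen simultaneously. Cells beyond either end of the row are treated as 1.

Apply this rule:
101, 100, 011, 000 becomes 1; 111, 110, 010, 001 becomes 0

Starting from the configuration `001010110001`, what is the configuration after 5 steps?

100101101101
010011011011
101010110110
010101101101
101011011011

101011011011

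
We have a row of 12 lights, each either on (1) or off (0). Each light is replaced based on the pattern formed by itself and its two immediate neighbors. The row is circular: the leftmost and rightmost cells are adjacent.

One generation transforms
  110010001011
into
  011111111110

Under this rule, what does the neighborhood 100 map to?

1

At position 2 the neighborhood is 100; the next row has 1 there.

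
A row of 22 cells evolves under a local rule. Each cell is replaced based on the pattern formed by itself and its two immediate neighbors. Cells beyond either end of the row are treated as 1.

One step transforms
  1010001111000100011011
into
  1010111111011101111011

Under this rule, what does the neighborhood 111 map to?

1

At position 7 the neighborhood is 111; the next row has 1 there.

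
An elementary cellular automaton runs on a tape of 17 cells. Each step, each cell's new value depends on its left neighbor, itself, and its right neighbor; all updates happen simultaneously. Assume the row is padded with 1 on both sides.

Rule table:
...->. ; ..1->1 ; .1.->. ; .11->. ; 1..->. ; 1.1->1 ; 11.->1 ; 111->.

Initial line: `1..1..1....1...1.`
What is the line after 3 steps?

1.1..1....1...1.1
11..1....1...1.1.
.1.1....1...1.1.1

.1.1....1...1.1.1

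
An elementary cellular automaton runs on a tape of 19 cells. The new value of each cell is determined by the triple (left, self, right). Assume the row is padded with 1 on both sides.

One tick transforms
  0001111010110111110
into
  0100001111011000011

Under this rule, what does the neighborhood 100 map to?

At position 0 the neighborhood is 100; the next row has 0 there.

0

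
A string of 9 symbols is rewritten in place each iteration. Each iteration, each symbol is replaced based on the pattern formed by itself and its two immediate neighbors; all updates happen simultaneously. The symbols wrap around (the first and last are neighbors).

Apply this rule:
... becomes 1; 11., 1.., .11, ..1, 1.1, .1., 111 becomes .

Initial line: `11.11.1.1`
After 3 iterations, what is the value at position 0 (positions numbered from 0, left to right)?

iteration 1: .........
iteration 2: 111111111
iteration 3: .........
position 0 holds .

.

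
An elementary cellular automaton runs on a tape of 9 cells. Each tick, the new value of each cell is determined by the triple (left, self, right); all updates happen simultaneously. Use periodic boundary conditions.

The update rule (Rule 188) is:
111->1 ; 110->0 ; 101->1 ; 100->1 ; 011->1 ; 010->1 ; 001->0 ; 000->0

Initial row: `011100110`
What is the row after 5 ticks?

111111110

tick 1: 011010101
tick 2: 110111111
tick 3: 101111111
tick 4: 011111111
tick 5: 111111110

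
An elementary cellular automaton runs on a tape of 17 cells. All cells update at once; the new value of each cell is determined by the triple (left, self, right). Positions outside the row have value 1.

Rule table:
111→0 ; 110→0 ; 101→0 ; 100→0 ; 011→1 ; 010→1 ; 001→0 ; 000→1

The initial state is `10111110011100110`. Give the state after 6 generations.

00101010010100100

00100000010000100
00101111010110100
00101000010100100
00101011010100100
00101010010100100
00101010010100100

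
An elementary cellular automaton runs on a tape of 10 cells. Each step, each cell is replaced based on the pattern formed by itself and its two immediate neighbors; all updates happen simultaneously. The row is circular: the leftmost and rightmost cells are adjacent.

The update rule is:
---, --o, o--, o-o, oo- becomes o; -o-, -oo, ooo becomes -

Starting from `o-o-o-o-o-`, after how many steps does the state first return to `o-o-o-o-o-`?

2

-o-o-o-o-o
o-o-o-o-o-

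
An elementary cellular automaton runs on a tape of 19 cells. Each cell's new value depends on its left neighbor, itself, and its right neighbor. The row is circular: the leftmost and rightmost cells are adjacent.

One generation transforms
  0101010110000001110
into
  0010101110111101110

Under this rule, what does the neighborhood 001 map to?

0

At position 0 the neighborhood is 001; the next row has 0 there.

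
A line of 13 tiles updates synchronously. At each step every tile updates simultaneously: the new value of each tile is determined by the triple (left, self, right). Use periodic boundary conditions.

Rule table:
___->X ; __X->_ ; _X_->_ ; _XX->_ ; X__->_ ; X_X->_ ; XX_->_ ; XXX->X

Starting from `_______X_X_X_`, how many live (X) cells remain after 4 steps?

5

step 1: XXXXXX_______
step 2: _XXXX__XXXXX_
step 3: __XX____XXX__
step 4: X____XX__X__X
count of X: 5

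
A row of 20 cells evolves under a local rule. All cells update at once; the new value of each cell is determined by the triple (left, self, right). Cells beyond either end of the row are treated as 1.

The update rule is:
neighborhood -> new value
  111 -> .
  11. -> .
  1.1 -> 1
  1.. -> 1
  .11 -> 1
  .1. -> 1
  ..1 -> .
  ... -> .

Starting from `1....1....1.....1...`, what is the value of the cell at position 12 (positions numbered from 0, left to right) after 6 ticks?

1

.1...11...11....11..
111..1.1..1.1...1.1.
...1.1111.1111..1111
1..111...11...1.1...
.1.1..1..1.1..1111..
11111.11.1111.1...1.
position 12 holds 1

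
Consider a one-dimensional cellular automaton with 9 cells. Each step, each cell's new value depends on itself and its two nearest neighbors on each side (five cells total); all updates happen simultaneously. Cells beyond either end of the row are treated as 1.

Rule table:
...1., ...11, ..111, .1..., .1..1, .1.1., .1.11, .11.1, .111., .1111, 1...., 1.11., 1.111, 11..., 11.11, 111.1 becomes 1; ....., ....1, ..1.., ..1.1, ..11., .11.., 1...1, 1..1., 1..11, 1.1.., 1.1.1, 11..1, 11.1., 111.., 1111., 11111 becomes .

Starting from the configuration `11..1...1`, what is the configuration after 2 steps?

11..1.111

.....1.11
11..1.111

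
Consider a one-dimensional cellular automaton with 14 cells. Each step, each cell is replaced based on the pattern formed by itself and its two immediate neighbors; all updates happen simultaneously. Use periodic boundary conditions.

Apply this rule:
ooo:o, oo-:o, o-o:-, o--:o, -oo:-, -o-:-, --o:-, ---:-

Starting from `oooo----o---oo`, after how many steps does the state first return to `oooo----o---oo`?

step 1: ooooo----o---o
step 2: oooooo----o---
step 3: -oooooo----o--
step 4: --oooooo----o-
step 5: ---oooooo----o
step 6: o---oooooo----
step 7: -o---oooooo---
step 8: --o---oooooo--
step 9: ---o---oooooo-
step 10: ----o---oooooo
step 11: o----o---ooooo
step 12: oo----o---oooo
step 13: ooo----o---ooo
step 14: oooo----o---oo

14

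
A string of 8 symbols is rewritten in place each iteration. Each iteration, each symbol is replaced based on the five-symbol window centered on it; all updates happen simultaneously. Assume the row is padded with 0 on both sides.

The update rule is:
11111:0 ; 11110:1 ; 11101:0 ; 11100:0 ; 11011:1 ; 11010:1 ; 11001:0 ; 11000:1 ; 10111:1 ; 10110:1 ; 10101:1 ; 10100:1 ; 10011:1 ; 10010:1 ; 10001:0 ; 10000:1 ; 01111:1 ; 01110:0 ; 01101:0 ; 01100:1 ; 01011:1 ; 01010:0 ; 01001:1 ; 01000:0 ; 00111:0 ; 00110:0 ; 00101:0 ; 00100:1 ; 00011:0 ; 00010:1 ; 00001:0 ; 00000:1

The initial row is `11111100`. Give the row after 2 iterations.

11110111

01001011
11110111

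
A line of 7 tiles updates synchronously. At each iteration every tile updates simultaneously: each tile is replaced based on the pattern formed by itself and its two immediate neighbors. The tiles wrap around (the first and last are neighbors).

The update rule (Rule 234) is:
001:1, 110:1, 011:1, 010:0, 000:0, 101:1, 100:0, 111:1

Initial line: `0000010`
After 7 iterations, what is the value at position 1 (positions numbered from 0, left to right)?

0000100
0001000
0010000
0100000
1000000
0000001
0000010
position 1 holds 0

0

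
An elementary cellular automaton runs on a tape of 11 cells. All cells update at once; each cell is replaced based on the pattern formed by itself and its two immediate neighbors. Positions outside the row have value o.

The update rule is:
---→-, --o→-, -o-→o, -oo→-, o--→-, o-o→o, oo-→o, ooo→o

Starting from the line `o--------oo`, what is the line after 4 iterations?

iteration 1: o---------o
iteration 2: o----------
iteration 3: o----------  (fixed point — unchanged through iteration 4)

o----------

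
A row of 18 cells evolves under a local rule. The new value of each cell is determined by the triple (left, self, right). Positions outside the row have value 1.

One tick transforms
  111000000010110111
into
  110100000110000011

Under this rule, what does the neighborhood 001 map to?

At position 9 the neighborhood is 001; the next row has 1 there.

1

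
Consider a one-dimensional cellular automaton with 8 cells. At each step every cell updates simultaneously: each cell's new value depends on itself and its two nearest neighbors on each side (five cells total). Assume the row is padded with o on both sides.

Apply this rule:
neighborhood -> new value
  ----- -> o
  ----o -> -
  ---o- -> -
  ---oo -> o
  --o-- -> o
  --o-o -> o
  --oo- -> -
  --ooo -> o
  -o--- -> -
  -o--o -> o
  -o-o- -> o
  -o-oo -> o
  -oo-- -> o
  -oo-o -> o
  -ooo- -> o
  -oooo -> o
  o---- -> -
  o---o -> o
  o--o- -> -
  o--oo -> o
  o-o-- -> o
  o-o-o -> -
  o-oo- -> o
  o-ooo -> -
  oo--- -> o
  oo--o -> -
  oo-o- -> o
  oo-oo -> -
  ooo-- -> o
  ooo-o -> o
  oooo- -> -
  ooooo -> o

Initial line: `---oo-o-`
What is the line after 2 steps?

ooo-oo-o
o-o-oo--

o-o-oo--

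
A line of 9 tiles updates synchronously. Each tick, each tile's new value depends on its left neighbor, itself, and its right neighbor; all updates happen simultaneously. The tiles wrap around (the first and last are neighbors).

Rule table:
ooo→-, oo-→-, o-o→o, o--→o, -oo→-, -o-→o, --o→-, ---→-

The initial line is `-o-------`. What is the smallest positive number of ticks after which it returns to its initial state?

18

-oo------
---o-----
---oo----
-----o---
-----oo--
-------o-
-------oo
o--------
oo-------
--o------
--oo-----
----o----
----oo---
------o--
------oo-
--------o
o-------o
-o-------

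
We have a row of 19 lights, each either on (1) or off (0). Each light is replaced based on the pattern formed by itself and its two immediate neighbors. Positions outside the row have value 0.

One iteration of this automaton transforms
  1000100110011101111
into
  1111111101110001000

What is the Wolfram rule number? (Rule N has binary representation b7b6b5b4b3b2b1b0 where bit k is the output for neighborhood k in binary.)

position 12: 111 → 0  (bit 7 = 0)
position 8: 110 → 0  (bit 6 = 0)
position 14: 101 → 0  (bit 5 = 0)
position 1: 100 → 1  (bit 4 = 1)
position 7: 011 → 1  (bit 3 = 1)
position 0: 010 → 1  (bit 2 = 1)
position 3: 001 → 1  (bit 1 = 1)
position 2: 000 → 1  (bit 0 = 1)
bits b7..b0 = 00011111 = 31

31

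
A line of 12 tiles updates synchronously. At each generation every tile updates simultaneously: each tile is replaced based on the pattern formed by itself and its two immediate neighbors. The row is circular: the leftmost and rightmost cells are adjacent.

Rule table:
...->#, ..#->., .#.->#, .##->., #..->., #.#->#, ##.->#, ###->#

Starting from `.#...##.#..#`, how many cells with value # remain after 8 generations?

generation 1: ##.#..###..#
generation 2: ####...##...
generation 3: .###.#..#.#.
generation 4: ..####..###.
generation 5: #..###...##.
generation 6: #...##.#..##
generation 7: #.#..###...#
generation 8: ###...##.#..
count of #: 6

6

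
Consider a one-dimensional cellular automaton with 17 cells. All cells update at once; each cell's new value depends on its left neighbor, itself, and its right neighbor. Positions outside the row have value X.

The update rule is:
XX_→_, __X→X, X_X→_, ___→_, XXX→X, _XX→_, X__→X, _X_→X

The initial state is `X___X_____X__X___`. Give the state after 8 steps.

_X_XXX___XXXXXX_X
_X__X_X_X_XXXX___
_XXXX_X_X__XX_X_X
__XX__X_XXX___X__
XX__XXX__X_X_XXXX
X_XX_X_XXX_X__XXX
_____X__X__XXX_XX
X___XXXXXXX_X___X

X___XXXXXXX_X___X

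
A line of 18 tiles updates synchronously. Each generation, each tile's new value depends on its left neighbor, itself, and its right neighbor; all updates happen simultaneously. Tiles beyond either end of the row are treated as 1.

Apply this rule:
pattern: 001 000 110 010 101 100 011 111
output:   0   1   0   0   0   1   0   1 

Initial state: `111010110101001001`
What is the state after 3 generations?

110000000000100100
101111111110010010
000111111101001000

000111111101001000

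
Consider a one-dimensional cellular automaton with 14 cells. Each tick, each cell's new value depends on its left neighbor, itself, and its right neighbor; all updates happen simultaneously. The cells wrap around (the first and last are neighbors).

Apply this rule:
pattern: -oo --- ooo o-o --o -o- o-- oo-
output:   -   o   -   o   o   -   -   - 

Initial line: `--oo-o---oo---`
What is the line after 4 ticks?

oo--o--oo---oo
---o--o---oo--
ooo--o--oo---o
----o--o---oo-

----o--o---oo-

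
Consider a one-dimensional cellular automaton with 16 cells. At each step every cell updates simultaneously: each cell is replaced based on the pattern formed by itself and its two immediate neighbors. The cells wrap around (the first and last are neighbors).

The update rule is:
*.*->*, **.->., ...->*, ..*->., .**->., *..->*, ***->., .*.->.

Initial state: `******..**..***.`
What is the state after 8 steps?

step 1: ......*...*....*
step 2: *****..**..***..
step 3: .....*...*....*.
step 4: ****..**..***..*
step 5: ....*...*....*..
step 6: ***..**..***..**
step 7: ...*...*....*...
step 8: **..**..***..***

**..**..***..***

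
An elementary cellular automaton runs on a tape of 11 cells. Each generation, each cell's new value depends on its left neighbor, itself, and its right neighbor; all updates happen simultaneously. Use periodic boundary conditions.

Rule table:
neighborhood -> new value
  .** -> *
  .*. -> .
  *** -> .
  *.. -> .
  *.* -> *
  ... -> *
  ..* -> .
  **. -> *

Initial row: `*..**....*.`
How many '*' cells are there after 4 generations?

6

...**.**..*
.*.*****...
..**...*.**
..**.*..***
count of *: 6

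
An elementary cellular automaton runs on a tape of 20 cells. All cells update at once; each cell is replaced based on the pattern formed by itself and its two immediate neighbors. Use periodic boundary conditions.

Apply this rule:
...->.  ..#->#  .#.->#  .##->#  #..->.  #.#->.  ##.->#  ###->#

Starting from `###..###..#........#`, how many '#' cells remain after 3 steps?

13

###.####.##.......##
###.####.##......###
###.####.##.....####
count of #: 13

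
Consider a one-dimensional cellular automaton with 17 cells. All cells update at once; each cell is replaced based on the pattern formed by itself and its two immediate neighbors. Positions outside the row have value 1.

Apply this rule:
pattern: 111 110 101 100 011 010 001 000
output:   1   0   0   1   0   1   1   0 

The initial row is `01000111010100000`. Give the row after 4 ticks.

tick 1: 01101010010110001
tick 2: 00001011110001010
tick 3: 10011001101011010
tick 4: 01100110001000010

01100110001000010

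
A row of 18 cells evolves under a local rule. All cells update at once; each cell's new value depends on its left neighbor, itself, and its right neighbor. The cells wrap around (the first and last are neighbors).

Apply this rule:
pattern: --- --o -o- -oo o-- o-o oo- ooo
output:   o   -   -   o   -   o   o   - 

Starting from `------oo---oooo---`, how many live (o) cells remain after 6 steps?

8

ooooo-oo-o-o--o-oo
----ooooo-o----oo-
ooo-o---oo--oo-oo-
o-oo--o-oo--oooooo
oooo---ooo--o-----
o--o-o-o-o----ooo-
count of o: 8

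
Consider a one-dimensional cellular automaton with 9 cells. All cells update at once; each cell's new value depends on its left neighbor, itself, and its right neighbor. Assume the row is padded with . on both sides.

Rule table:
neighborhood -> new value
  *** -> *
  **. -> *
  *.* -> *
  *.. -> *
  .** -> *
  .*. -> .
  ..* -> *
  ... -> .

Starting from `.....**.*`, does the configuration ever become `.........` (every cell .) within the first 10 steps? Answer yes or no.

....****.
...******
..*******
.********
*********
*********  (fixed point — unchanged through step 10)
step 10 is *********, still not uniform .

no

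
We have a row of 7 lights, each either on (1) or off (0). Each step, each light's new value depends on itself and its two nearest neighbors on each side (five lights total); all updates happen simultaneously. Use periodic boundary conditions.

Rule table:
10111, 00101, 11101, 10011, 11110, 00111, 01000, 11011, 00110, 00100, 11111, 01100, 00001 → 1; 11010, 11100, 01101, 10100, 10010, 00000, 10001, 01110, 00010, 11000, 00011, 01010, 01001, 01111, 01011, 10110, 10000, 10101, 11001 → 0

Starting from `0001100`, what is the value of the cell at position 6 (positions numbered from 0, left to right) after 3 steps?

0101100
0100100
0100110
position 6 holds 0

0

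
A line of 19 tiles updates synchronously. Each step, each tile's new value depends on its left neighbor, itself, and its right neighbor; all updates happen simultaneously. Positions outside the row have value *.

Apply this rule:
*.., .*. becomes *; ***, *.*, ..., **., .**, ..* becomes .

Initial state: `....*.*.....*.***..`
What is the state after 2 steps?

*...*.**....*....*.
.*..*...*...**...*.

.*..*...*...**...*.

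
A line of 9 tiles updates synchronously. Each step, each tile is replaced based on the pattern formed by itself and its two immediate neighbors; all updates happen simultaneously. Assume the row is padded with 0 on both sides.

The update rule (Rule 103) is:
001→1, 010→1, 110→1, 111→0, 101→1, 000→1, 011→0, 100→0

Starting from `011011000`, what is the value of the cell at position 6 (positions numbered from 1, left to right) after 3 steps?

0

101101011
110111101
011000111
position 6 holds 0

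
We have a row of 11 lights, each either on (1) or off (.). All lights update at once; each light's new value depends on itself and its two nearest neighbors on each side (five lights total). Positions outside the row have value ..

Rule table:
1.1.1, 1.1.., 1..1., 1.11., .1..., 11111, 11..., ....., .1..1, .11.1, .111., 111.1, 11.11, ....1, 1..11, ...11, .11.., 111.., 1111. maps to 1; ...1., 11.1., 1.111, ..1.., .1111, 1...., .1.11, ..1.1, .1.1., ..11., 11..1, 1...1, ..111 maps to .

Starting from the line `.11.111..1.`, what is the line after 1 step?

1.11.11.1.1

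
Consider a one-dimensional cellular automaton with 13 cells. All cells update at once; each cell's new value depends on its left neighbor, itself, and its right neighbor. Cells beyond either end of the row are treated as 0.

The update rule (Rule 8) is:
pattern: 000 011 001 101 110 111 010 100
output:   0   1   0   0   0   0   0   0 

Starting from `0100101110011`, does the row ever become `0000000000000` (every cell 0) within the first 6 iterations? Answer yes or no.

0000001000010
0000000000000
all cells are 0 at iteration 2

yes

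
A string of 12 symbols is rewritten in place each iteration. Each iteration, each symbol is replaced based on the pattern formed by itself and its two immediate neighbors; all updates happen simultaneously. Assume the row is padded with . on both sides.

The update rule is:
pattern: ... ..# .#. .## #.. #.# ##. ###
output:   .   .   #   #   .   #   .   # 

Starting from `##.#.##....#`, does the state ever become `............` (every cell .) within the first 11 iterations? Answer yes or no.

no

#.####.....#
#####......#
####.......#
###........#
##.........#
#..........#
#..........#  (fixed point — unchanged through iteration 11)
iteration 11 is #..........#, still not uniform .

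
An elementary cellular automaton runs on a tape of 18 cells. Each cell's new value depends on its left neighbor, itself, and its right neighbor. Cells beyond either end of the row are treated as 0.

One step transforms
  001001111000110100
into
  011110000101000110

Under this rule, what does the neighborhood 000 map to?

At position 0 the neighborhood is 000; the next row has 0 there.

0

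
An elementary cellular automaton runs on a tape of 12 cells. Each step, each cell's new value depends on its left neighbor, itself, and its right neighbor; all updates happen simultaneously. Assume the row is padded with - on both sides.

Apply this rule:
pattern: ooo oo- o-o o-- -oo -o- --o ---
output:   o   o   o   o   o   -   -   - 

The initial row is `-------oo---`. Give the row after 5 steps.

-------ooooo

step 1: -------ooo--
step 2: -------oooo-
step 3: -------ooooo
step 4: -------ooooo  (fixed point — unchanged through step 5)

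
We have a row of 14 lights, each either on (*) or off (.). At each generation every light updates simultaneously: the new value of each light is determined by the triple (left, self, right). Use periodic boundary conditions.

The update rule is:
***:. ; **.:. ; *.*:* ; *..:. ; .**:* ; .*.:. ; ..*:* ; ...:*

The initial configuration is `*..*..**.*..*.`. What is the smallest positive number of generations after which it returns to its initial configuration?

14

..*..**.*..*.*
.*..**.*..*.*.
*..**.*..*.*..
..**.*..*.*..*
.**.*..*.*..*.
**.*..*.*..*..
*.*..*.*..*..*
.*..*.*..*..**
*..*.*..*..**.
..*.*..*..**.*
.*.*..*..**.*.
*.*..*..**.*..
.*..*..**.*..*
*..*..**.*..*.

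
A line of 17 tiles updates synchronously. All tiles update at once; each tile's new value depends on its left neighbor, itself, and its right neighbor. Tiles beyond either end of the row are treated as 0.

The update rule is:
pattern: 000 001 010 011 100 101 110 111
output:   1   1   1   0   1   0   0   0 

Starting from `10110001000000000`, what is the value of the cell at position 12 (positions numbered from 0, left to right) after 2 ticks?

10001111111111111
11110000000000000
position 12 holds 0

0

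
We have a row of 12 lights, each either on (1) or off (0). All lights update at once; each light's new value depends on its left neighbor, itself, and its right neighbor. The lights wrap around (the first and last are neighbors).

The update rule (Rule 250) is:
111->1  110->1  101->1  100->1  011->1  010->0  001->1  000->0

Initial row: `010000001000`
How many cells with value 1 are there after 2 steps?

6

101000010100
010100101011
count of 1: 6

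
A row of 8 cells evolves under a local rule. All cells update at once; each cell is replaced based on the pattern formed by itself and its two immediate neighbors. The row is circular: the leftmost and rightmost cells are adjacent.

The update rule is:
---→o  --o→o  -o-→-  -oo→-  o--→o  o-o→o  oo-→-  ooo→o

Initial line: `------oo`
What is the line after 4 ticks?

oooooo--
-oooo-oo
o-oo-o--
-o--o-oo

-o--o-oo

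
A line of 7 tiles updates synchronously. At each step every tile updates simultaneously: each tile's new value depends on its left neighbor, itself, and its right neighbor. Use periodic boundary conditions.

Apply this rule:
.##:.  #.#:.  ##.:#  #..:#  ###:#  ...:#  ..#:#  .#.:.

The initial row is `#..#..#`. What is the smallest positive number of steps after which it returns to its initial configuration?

14

###.##.
.##..#.
#.###.#
#..##..
.##.###
..#..##
##.##.#
##..#..
.###.##
..##..#
##.###.
.#..##.
#.##.##
#..#..#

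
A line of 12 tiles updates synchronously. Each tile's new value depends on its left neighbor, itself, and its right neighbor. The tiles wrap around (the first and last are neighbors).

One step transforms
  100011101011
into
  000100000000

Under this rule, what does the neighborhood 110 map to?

At position 0 the neighborhood is 110; the next row has 0 there.

0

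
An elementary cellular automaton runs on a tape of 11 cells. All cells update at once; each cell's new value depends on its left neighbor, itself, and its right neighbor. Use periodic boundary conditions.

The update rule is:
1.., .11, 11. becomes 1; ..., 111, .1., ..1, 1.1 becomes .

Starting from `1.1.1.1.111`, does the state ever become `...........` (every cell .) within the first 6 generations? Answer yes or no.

1.......1..
.1.......1.
..1.......1
1..1.......
.1..1......
..1..1.....
generation 6 is ..1..1....., still not uniform .

no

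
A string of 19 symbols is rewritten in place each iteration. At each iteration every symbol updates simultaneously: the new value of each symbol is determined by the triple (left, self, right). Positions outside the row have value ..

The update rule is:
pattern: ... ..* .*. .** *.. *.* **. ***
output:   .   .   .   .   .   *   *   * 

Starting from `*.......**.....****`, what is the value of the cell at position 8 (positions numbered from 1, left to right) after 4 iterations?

.........*......***
.................**
..................*
...................
position 8 holds .

.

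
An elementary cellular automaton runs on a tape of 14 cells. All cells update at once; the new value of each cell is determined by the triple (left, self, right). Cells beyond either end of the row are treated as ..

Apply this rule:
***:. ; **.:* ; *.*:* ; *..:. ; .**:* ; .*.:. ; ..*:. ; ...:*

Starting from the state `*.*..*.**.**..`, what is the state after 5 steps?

*..**...*...*.

.*....******.*
...**.*....**.
**.***..**.**.
****.*..*****.
*..**...*...*.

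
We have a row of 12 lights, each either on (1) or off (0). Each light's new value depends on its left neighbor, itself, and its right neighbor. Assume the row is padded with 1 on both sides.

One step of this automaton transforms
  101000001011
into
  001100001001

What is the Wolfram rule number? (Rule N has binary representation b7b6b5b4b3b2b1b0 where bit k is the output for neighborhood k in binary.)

position 11: 111 → 1  (bit 7 = 1)
position 0: 110 → 0  (bit 6 = 0)
position 1: 101 → 0  (bit 5 = 0)
position 3: 100 → 1  (bit 4 = 1)
position 10: 011 → 0  (bit 3 = 0)
position 2: 010 → 1  (bit 2 = 1)
position 7: 001 → 0  (bit 1 = 0)
position 4: 000 → 0  (bit 0 = 0)
bits b7..b0 = 10010100 = 148

148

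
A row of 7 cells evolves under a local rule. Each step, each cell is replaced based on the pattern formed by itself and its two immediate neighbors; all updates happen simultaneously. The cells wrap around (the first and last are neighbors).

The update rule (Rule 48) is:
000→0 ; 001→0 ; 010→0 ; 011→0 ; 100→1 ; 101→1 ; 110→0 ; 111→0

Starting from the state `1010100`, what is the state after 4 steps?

step 1: 0101010
step 2: 0010101
step 3: 1001010
step 4: 0100101

0100101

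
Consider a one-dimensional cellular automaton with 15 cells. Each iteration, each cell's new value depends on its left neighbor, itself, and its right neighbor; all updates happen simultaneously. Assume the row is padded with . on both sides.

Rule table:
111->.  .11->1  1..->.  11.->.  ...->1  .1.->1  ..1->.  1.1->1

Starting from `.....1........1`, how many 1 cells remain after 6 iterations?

8

1111.1.111111.1
1...1111.....11
1.1.1....111.1.
11111.11.1..11.
1....11.11..1..
1.11.1.11...1.1
count of 1: 8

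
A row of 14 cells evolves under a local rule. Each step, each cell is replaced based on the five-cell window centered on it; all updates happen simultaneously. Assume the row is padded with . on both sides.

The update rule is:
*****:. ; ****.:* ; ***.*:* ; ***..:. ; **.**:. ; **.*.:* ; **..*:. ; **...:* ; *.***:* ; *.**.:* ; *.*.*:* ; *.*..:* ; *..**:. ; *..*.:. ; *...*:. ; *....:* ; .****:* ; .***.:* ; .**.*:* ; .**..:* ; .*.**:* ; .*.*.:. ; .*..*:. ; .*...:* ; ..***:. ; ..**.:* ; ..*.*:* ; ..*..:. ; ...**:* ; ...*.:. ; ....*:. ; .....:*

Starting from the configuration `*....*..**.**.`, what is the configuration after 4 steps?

.**.....**.***
******.***.**.
.*..**.***.***
....**.***.**.

....**.***.**.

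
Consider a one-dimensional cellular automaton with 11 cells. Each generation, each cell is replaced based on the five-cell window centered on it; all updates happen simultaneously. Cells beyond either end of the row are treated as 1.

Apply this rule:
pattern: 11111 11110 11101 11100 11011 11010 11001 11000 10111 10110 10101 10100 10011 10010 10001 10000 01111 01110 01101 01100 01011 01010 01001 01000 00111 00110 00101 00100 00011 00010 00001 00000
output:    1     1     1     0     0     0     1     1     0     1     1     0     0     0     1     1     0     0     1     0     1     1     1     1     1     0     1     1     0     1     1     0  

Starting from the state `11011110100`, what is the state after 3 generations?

10101111100

11000110010
10110001011
10101111100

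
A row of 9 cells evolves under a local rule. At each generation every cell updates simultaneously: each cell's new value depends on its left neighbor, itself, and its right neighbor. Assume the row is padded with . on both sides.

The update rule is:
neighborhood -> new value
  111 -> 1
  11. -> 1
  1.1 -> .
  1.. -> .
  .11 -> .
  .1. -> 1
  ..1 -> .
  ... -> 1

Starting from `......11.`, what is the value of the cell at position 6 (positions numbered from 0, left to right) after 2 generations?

.

generation 1: 11111..1.
generation 2: .1111..1.
position 6 holds .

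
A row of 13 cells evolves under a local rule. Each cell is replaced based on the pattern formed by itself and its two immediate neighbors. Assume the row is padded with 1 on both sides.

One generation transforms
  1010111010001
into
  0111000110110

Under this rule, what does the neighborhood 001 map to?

At position 11 the neighborhood is 001; the next row has 1 there.

1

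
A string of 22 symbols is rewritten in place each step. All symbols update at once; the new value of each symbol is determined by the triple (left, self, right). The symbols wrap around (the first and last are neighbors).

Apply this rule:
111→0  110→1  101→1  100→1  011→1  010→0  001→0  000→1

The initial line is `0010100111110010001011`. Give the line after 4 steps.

1011001100011101111101

1001010100011001100111
1100101011011101110100
1110010111110111011010
1011001100011101111101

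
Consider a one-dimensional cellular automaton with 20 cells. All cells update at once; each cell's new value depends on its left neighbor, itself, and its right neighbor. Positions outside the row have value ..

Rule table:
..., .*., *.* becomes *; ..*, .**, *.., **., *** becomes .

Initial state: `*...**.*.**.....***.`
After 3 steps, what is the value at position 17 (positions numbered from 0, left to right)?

.

*.*...***...***.....
***.*.....*.....****
...**.***.*.***.....
position 17 holds .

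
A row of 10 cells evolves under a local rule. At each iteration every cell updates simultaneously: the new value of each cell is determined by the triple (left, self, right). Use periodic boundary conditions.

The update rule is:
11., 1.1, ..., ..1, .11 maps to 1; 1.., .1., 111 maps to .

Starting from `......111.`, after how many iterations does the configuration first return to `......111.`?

20

1111111.1.
1.....11.1
1.11111111
111.......
1.1.111111
11.11.....
11111.1111
....111...
11111.1.11
....11.11.
111111111.
1.......11
1.1111111.
.11.....11
111.111111
..111.....
111.1.1111
..11.11...
1111111.11
......111.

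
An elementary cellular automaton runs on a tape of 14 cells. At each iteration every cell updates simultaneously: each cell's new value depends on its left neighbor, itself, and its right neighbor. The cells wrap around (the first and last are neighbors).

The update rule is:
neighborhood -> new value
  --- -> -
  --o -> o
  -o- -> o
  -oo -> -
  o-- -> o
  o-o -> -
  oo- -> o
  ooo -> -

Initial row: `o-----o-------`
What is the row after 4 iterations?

o-o---o--o----

iteration 1: oo---ooo-----o
iteration 2: -oo-o--oo---o-
iteration 3: o-o-ooo-oo-ooo
iteration 4: o-o---o--o----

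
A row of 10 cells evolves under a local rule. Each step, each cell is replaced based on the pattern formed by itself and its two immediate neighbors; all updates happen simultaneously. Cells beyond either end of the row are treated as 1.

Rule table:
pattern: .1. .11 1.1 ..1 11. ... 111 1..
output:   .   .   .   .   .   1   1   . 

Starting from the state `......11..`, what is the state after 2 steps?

.1111.....
..11..111.

..11..111.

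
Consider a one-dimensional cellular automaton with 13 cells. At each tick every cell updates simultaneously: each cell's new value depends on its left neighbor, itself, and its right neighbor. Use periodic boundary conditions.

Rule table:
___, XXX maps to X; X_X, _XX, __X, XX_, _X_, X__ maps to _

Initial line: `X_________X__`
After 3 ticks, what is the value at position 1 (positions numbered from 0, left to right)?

tick 1: __XXXXXXX____
tick 2: X__XXXXX__XXX
tick 3: ____XXX____XX
position 1 holds _

_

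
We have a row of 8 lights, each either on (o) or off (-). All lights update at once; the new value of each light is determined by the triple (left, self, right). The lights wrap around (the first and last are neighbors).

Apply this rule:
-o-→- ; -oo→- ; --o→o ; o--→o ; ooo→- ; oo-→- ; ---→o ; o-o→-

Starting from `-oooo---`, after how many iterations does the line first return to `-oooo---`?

iteration 1: o----ooo
iteration 2: -oooo---

2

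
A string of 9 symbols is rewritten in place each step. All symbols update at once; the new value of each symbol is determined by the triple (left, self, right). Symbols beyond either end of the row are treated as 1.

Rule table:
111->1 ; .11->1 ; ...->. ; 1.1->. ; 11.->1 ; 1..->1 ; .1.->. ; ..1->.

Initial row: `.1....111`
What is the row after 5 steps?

1111..111

..1...111
1..1..111
11..1.111
111...111
1111..111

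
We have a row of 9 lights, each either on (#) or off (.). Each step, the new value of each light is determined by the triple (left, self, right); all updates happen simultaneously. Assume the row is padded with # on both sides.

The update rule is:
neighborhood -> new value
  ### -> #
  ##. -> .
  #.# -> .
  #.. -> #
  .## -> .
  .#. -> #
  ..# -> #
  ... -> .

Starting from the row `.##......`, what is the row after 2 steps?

#.###..#.

...#....#
#.###..#.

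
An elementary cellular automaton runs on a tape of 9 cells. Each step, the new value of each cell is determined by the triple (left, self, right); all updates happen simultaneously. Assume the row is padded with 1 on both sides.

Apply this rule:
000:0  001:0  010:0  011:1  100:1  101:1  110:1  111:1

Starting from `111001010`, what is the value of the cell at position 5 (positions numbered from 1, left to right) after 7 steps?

111100101
111110011
111111011
111111111
111111111  (fixed point — unchanged through step 7)
position 5 holds 1

1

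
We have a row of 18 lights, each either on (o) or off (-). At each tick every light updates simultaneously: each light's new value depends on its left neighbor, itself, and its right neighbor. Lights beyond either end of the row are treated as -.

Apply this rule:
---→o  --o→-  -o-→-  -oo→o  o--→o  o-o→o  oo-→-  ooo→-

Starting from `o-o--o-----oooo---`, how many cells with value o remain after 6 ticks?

9

-o-o--oooo-o---ooo
--o-o-o---o-oo-o--
o--o-o-oo--oo-o-oo
-o--o-oo-o-o-o-oo-
--o--oo-o-o-o-oo-o
o--o-o-o-o-o-oo-o-
count of o: 9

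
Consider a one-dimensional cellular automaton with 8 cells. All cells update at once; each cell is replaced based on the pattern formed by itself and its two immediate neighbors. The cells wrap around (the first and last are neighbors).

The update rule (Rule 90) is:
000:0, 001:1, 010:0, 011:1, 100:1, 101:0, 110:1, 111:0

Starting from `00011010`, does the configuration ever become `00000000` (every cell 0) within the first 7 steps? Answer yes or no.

yes

00111001
11101110
10101010
00000000
all cells are 0 at step 4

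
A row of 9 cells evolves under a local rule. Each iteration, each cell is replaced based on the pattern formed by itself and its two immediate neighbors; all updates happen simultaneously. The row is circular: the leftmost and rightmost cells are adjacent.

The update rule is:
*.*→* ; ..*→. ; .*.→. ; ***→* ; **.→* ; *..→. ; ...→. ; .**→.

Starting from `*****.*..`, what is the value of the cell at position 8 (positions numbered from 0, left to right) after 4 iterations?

.

.*****...
..****...
...***...
....**...
position 8 holds .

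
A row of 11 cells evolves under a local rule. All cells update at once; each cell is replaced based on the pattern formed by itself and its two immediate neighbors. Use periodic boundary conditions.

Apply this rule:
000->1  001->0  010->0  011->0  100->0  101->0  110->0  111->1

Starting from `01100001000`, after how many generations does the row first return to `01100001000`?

2

00001100011
01100001000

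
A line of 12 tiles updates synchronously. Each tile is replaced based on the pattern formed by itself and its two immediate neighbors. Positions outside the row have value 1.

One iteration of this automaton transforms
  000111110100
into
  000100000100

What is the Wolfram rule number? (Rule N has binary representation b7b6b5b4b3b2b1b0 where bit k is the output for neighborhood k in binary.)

12

position 4: 111 → 0  (bit 7 = 0)
position 7: 110 → 0  (bit 6 = 0)
position 8: 101 → 0  (bit 5 = 0)
position 0: 100 → 0  (bit 4 = 0)
position 3: 011 → 1  (bit 3 = 1)
position 9: 010 → 1  (bit 2 = 1)
position 2: 001 → 0  (bit 1 = 0)
position 1: 000 → 0  (bit 0 = 0)
bits b7..b0 = 00001100 = 12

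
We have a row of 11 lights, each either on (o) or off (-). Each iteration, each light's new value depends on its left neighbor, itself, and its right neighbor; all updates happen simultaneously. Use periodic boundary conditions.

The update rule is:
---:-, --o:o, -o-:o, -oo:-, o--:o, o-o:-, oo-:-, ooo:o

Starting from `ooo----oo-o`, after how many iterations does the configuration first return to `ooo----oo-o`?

31

iteration 1: oo-o--o----
iteration 2: ---ooooo--o
iteration 3: o-o-ooo-ooo
iteration 4: --o--o---oo
iteration 5: ooooooo-o--
iteration 6: -ooooo--ooo
iteration 7: --ooo-oo-o-
iteration 8: -o-o-----oo
iteration 9: -o-oo---o--
iteration 10: oo---o-ooo-
iteration 11: --o-oo--o--
iteration 12: -oo---oooo-
iteration 13: o--o-o-oo-o
iteration 14: -ooo-o-----
iteration 15: o-o--oo----
iteration 16: o-ooo--o--o
iteration 17: ---o-ooooo-
iteration 18: --oo--ooo-o
iteration 19: oo--oo-o--o
iteration 20: o-oo---ooo-
iteration 21: o---o-o-o--
iteration 22: oo-oo-o-ooo
iteration 23: o-----o--oo
iteration 24: -o---oooo-o
iteration 25: -oo-o-oo--o
iteration 26: ----o---ooo
iteration 27: o--ooo-o-o-
iteration 28: ooo-o--o-o-
iteration 29: -o--oooo-o-
iteration 30: oooo-oo--oo
iteration 31: ooo----oo-o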